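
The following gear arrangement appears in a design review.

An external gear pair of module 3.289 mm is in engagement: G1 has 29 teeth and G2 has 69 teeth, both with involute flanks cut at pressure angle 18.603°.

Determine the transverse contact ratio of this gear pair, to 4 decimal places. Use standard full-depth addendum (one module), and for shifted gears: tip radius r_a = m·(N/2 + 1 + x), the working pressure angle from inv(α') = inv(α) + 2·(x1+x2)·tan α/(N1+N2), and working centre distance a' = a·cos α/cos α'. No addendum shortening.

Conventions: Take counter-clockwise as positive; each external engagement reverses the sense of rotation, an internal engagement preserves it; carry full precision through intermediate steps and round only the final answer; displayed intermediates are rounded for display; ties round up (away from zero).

topology: single-mesh involute geometry — m = 3.289, 29T/69T pair
base radii: r_b1 = 45.198753, r_b2 = 107.541860
tip radii: r_a1 = 50.979500, r_a2 = 116.759500
no profile shift: α' = α, a' = a
action lengths: √(r_a1²−r_b1²) = 23.579274, √(r_a2²−r_b2²) = 45.470091
base pitch p_b = π·m·cos α = 9.792832
CR = (23.579274 + 45.470091 − 161.161000·sin 18.60300°)/9.792832 = 1.801069
contact ratio ≈ 1.8011

1.8011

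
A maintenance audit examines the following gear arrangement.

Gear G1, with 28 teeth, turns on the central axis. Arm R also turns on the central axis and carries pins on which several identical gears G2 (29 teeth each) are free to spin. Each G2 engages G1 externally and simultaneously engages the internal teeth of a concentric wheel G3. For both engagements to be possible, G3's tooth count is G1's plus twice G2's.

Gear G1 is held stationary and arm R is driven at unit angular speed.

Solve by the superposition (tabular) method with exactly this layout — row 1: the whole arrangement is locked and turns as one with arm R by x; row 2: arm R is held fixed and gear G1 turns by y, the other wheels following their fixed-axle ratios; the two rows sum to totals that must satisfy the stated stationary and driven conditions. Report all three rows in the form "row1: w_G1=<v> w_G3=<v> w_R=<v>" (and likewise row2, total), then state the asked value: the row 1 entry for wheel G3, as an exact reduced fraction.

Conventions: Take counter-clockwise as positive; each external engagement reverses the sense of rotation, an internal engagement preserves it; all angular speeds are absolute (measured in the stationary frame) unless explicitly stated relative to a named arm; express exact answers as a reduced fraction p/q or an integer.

row1: w_G1=1 w_G3=1 w_R=1
row2: w_G1=-1 w_G3=14/43 w_R=0
total: w_G1=0 w_G3=57/43 w_R=1
asked value: 1

topology: planetary set — G1 28T / G2 29T / G3 86T, arm = carrier (Willis)
row 1: whole set turns with the arm by x
row 2: sun turns y, ring = −(28/86)·y, arm 0
boundary: total ω_sun = x + y = 0 and total ω_arm = x = 1  ⇒  y = -1, x = 1
row 2 ring = −(28/86)·(-1) = 14/43
totals (row 1 + row 2): sun 1 + (-1) = 0, ring 1 + 14/43 = 57/43, arm 1 + 0 = 1
asked cell (row1, ring) = 1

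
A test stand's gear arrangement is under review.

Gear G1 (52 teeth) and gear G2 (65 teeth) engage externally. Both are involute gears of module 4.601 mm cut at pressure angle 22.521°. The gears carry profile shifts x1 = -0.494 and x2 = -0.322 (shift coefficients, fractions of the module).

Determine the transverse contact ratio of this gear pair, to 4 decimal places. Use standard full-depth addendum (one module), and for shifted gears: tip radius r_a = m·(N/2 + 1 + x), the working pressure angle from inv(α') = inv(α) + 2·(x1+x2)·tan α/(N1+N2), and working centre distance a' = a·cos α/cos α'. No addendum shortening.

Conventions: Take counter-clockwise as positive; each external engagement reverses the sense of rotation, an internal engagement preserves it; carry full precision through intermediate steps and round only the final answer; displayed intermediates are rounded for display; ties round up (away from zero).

1.8144

recognized (one external pair, fixed centres): single-mesh tooth geometry, m = 4.601, N1 = 52, N2 = 65
base radii: r_b1 = 110.503227, r_b2 = 138.129033
tip radii: r_a1 = 121.954106, r_a2 = 152.651978
inv(α') = inv(22.521°) + 2·(-0.494-0.322)·tan α/(52+65) = 0.01579369  ⇒  α' = 20.37685°
a' = a·cos α / cos α' = 269.1585·cos 22.521°/cos 20.37685° = 265.229603
action lengths: √(r_a1²−r_b1²) = 51.593031, √(r_a2²−r_b2²) = 64.984587
base pitch p_b = π·m·cos α = 13.352159
CR = (51.593031 + 64.984587 − 265.229603·sin 20.37685°)/13.352159 = 1.814421
contact ratio ≈ 1.8144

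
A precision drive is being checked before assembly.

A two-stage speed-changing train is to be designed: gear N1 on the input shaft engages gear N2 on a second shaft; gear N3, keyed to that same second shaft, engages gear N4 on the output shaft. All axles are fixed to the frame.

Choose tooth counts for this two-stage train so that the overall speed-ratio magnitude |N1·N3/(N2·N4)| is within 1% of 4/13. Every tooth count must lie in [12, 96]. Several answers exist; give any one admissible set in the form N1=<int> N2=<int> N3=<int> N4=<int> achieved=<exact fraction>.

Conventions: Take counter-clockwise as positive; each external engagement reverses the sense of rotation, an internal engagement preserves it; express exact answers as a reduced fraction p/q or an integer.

topology: fixed-axis compound train — 2 stages, target 4/13
target = 4/13 in lowest terms: an exact hit needs N1·N3 = k·4 and N2·N4 = k·13 for one integer k, every count in [12, 96]; additionally prefer no 1:1 stage (N1 ≠ N2, N3 ≠ N4)
k = 1…35: no 1:1-free in-range split of k·4 and k·13 into factor pairs; take k = 36
k = 36: N1·N3 = 144 = 12·12, N2·N4 = 468 = 13·36
achieved = 12·12/(13·36) = 4/13; |achieved − target| = 0 ≤ 1/325 ✓

N1=12 N2=13 N3=12 N4=36 achieved=4/13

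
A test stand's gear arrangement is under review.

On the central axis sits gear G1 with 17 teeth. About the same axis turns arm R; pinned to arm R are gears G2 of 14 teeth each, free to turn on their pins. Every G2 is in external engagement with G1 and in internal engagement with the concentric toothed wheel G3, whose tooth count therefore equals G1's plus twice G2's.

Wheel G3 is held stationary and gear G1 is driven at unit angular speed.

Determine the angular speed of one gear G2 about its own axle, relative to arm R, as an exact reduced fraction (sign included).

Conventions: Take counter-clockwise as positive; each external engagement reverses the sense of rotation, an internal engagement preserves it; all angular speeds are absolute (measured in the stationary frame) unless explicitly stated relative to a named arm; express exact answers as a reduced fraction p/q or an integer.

topology: planetary set — G1 17T / G2 14T / G3 45T, arm = carrier (Willis)
ring teeth: 17 + 2·14 = 45
17(ω_sun−ω_arm) = −45(ω_ring−ω_arm),  ω_ring = 0, ω_sun = 1
17(1−ω_arm) = −45(0−ω_arm)  ⇒  62·ω_arm = 17  ⇒  ω_arm = 17/62
sun–planet mesh: 17·(1−17/62) = −14·(ω_p−ω_arm)  ⇒  ω_p−ω_arm = -765/868
exact speed ratio = -765/868

-765/868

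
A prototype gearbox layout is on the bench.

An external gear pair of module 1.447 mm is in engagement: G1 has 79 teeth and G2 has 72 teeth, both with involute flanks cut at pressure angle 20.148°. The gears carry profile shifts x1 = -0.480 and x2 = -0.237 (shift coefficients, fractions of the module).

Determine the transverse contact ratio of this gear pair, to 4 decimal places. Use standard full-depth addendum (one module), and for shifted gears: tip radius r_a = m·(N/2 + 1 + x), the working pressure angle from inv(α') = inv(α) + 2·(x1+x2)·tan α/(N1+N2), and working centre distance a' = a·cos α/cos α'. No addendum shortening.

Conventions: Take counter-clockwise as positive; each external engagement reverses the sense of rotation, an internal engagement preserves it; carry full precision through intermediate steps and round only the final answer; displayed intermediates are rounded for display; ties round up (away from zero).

recognized (one external pair, fixed centres): single-mesh tooth geometry, m = 1.447, N1 = 79, N2 = 72
base radii: r_b1 = 53.658866, r_b2 = 48.904283
tip radii: r_a1 = 57.908940, r_a2 = 53.196061
inv(α') = inv(20.148°) + 2·(-0.480-0.237)·tan α/(79+72) = 0.01176502  ⇒  α' = 18.52841°
a' = a·cos α / cos α' = 109.2485·cos 20.148°/cos 18.52841° = 108.170014
action lengths: √(r_a1²−r_b1²) = 21.775477, √(r_a2²−r_b2²) = 20.933036
base pitch p_b = π·m·cos α = 4.267704
CR = (21.775477 + 20.933036 − 108.170014·sin 18.52841°)/4.267704 = 1.952994
contact ratio ≈ 1.9530

1.9530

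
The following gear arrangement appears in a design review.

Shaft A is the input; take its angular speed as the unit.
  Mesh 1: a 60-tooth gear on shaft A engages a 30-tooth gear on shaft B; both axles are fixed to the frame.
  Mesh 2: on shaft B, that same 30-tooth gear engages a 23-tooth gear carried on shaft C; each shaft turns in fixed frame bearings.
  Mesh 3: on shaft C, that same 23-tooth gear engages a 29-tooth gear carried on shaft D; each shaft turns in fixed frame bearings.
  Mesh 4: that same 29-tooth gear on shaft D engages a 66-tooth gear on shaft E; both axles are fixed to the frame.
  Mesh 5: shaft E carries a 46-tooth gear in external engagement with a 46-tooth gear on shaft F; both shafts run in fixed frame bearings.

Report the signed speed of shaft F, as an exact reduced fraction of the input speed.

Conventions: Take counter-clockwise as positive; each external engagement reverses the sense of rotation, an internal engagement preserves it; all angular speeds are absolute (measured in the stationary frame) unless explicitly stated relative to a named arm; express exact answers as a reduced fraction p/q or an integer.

-10/11

5-mesh fixed-axis compound train (all bearings frame-fixed)
mesh 1 [60T→30T]: |ω|/ω_in = 1×60/30 = 2, sense flips to −
mesh 2 [30T→23T]: |ω|/ω_in = 2×30/23 = 60/23, sense flips to +
mesh 3 [23T→29T]: |ω|/ω_in = (60/23)×23/29 = 60/29, sense flips to −
mesh 4 [29T→66T]: |ω|/ω_in = (60/29)×29/66 = 10/11, sense flips to +
mesh 5 [46T→46T]: |ω|/ω_in = (10/11)×46/46 = 10/11, sense flips to −
signed output speed (× input speed) = -10/11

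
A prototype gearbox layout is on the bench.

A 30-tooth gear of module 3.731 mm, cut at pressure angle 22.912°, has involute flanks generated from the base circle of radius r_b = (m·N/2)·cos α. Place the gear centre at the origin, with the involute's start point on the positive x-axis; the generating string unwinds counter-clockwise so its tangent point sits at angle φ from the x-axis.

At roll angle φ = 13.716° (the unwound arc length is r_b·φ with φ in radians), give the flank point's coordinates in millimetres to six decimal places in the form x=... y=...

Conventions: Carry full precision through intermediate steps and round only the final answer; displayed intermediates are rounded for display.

x=53.005567 y=0.234384

topology: single-mesh involute geometry — m = 3.731, N = 30
pitch radius r_p = m·N/2 = 3.731·30/2 = 55.965000
base radius r_b = r_p·cos α = 55.965000·cos 22.912° = 51.549579
roll angle φ = 13.716° = 0.23938936 rad
x = r_b·(cos φ + φ·sin φ) = 53.005567
y = r_b·(sin φ − φ·cos φ) = 0.234384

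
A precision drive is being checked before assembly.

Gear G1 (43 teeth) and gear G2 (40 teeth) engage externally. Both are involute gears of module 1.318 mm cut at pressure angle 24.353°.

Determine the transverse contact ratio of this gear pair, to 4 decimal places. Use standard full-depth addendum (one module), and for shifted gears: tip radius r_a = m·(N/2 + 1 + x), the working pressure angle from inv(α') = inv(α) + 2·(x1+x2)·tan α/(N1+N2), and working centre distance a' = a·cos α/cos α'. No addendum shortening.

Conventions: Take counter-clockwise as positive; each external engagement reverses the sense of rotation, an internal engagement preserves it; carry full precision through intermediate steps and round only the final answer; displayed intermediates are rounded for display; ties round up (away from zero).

1.5376

class = single-mesh tooth geometry [involute pair 43T × 40T, m = 1.318]
base radii: r_b1 = 25.815637, r_b2 = 24.014546
tip radii: r_a1 = 29.655000, r_a2 = 27.678000
no profile shift: α' = α, a' = a
action lengths: √(r_a1²−r_b1²) = 14.593558, √(r_a2²−r_b2²) = 13.761296
base pitch p_b = π·m·cos α = 3.772196
CR = (14.593558 + 13.761296 − 54.697000·sin 24.35300°)/3.772196 = 1.537605
contact ratio ≈ 1.5376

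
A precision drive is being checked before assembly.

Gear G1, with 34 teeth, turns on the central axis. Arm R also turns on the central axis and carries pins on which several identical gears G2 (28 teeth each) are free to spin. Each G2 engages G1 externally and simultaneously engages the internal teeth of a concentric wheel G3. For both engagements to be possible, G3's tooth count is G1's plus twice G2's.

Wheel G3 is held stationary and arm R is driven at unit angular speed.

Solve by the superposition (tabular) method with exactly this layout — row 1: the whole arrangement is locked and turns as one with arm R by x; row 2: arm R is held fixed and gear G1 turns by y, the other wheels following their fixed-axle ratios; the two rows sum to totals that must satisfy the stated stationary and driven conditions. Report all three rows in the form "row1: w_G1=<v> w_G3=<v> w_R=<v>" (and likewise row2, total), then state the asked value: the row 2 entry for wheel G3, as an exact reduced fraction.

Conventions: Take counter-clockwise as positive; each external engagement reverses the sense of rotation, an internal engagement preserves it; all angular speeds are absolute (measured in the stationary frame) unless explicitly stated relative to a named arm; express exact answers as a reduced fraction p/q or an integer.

row1: w_G1=1 w_G3=1 w_R=1
row2: w_G1=45/17 w_G3=-1 w_R=0
total: w_G1=62/17 w_G3=0 w_R=1
asked value: -1

recognized (axles ride arm R): planetary set, 34/28/90 teeth
row 1: whole set turns with the arm by x
row 2: sun turns y, ring = −(34/90)·y, arm 0
boundary: total ω_ring = x − (34/90)·y = 0 and total ω_arm = x = 1  ⇒  y = 45/17, x = 1
row 2 ring = −(34/90)·45/17 = -1
totals (row 1 + row 2): sun 1 + 45/17 = 62/17, ring 1 + (-1) = 0, arm 1 + 0 = 1
asked cell (row2, ring) = -1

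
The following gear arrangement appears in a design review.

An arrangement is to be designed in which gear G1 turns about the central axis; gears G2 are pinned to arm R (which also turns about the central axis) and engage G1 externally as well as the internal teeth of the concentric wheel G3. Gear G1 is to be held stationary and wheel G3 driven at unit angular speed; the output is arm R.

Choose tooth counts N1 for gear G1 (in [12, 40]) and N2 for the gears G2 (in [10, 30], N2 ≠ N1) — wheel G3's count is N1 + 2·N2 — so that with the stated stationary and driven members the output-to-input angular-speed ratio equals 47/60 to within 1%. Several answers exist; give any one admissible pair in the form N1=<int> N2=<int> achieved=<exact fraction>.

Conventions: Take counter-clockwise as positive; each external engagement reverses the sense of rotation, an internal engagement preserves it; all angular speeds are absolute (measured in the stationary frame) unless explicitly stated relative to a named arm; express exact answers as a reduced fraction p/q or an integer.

topology: planetary set — design target 47/60, arm = carrier (Willis)
Willis with ω_sun = 0: ω_arm/ω_ring = N3/(N1+N3); set equal to 47/60  ⇒  N3/N1 = (47/60)/(1 − 47/60) = 47/13
N3 = N1 + 2·N2  ⇒  N2/N1 = (N3/N1 − 1)/2 = (47/13 − 1)/2 = 17/13
smallest multiple with N1 ≥ 12 and N2 ≥ 10: k = 1  ⇒  N1 = 1·13 = 13, N2 = 1·17 = 17 (N1 ≤ 40, N2 ≤ 30, N2 ≠ N1 ✓), N3 = 13 + 2·17 = 47
check: N3/(N1+N3) with N1 = 13, N3 = 47 gives 47/60; |achieved − target| = 0 ≤ 47/6000 ✓

N1=13 N2=17 achieved=47/60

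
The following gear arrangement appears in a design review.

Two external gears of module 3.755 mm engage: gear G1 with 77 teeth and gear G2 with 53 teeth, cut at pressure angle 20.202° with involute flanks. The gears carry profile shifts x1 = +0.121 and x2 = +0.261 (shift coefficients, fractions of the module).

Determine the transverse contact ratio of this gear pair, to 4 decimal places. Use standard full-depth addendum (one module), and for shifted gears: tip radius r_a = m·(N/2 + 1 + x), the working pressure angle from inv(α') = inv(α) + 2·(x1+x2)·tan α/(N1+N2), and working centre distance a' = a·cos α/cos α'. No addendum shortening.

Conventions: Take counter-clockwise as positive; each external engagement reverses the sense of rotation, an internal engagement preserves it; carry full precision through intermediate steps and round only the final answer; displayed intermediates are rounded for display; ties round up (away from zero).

1.7250

class = single-mesh tooth geometry [involute pair 77T × 53T, m = 3.755]
base radii: r_b1 = 135.673847, r_b2 = 93.385895
tip radii: r_a1 = 148.776855, r_a2 = 104.242555
inv(α') = inv(20.202°) + 2·(+0.121+0.261)·tan α/(77+53) = 0.01753910  ⇒  α' = 21.07522°
a' = a·cos α / cos α' = 244.0750·cos 20.202°/cos 21.07522° = 245.480115
action lengths: √(r_a1²−r_b1²) = 61.050468, √(r_a2²−r_b2²) = 46.320459
base pitch p_b = π·m·cos α = 11.070960
CR = (61.050468 + 46.320459 − 245.480115·sin 21.07522°)/11.070960 = 1.725048
contact ratio ≈ 1.7250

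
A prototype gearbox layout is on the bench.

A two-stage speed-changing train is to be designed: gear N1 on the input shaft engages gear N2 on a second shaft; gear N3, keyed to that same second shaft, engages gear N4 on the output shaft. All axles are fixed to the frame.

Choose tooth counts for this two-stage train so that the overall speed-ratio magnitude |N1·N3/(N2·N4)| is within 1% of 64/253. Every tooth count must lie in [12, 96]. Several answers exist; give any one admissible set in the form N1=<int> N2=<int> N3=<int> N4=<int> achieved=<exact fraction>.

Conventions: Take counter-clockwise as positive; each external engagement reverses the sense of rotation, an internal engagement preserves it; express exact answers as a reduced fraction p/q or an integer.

class = fixed-axis compound train [2-stage, 64/253 wanted]
target = 64/253 in lowest terms: an exact hit needs N1·N3 = k·64 and N2·N4 = k·253 for one integer k, every count in [12, 96]; additionally prefer no 1:1 stage (N1 ≠ N2, N3 ≠ N4)
k = 1…2: no 1:1-free in-range split of k·64 and k·253 into factor pairs; take k = 3
k = 3: N1·N3 = 192 = 12·16, N2·N4 = 759 = 23·33
achieved = 12·16/(23·33) = 64/253; |achieved − target| = 0 ≤ 16/6325 ✓

N1=12 N2=23 N3=16 N4=33 achieved=64/253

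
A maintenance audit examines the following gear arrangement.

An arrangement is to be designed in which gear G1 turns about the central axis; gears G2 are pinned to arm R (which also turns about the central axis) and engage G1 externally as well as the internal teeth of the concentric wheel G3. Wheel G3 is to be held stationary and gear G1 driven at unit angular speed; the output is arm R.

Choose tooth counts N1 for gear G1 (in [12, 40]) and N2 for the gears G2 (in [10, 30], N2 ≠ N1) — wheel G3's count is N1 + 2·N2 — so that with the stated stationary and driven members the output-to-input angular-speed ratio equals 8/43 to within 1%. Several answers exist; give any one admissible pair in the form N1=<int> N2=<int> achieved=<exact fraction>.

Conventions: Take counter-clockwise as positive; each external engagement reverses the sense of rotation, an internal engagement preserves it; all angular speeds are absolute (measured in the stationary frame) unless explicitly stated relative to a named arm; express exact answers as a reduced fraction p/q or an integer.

topology: planetary set — design target 8/43, arm = carrier (Willis)
Willis with ω_ring = 0: ω_arm/ω_sun = N1/(N1+N3); set equal to 8/43  ⇒  N3/N1 = 1/(8/43) − 1 = 35/8
N3 = N1 + 2·N2  ⇒  N2/N1 = (N3/N1 − 1)/2 = (35/8 − 1)/2 = 27/16
smallest multiple with N1 ≥ 12 and N2 ≥ 10: k = 1  ⇒  N1 = 1·16 = 16, N2 = 1·27 = 27 (N1 ≤ 40, N2 ≤ 30, N2 ≠ N1 ✓), N3 = 16 + 2·27 = 70
check: N1/(N1+N3) with N1 = 16, N3 = 70 gives 8/43; |achieved − target| = 0 ≤ 2/1075 ✓

N1=16 N2=27 achieved=8/43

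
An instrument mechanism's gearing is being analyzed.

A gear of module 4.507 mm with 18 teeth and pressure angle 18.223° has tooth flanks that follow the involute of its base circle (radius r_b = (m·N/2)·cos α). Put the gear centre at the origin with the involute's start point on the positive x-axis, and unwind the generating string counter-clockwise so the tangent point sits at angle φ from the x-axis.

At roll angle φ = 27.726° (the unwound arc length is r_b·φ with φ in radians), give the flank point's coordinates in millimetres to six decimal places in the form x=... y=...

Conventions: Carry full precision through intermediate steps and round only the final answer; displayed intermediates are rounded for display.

x=42.779056 y=1.421517

recognized (one wheel, involute flank): single-mesh tooth geometry, m = 4.507, N = 18
pitch radius r_p = m·N/2 = 4.507·18/2 = 40.563000
base radius r_b = r_p·cos α = 40.563000·cos 18.223° = 38.528627
roll angle φ = 27.726° = 0.48390999 rad
x = r_b·(cos φ + φ·sin φ) = 42.779056
y = r_b·(sin φ − φ·cos φ) = 1.421517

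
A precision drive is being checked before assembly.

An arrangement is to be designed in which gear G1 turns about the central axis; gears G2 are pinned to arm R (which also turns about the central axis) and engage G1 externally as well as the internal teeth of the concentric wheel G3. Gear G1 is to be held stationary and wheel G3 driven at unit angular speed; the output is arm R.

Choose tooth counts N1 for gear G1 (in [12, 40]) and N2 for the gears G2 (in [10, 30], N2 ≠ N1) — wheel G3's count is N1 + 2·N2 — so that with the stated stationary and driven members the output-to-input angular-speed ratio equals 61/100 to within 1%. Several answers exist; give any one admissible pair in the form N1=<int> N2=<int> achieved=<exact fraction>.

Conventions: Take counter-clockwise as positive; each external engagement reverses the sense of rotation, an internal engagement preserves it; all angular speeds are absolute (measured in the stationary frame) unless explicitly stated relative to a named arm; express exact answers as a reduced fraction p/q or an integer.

planetary set to be sized for 61/100 (Willis relation)
Willis with ω_sun = 0: ω_arm/ω_ring = N3/(N1+N3); set equal to 61/100  ⇒  N3/N1 = (61/100)/(1 − 61/100) = 61/39
N3 = N1 + 2·N2  ⇒  N2/N1 = (N3/N1 − 1)/2 = (61/39 − 1)/2 = 11/39
smallest multiple with N1 ≥ 12 and N2 ≥ 10: k = 1  ⇒  N1 = 1·39 = 39, N2 = 1·11 = 11 (N1 ≤ 40, N2 ≤ 30, N2 ≠ N1 ✓), N3 = 39 + 2·11 = 61
check: N3/(N1+N3) with N1 = 39, N3 = 61 gives 61/100; |achieved − target| = 0 ≤ 61/10000 ✓

N1=39 N2=11 achieved=61/100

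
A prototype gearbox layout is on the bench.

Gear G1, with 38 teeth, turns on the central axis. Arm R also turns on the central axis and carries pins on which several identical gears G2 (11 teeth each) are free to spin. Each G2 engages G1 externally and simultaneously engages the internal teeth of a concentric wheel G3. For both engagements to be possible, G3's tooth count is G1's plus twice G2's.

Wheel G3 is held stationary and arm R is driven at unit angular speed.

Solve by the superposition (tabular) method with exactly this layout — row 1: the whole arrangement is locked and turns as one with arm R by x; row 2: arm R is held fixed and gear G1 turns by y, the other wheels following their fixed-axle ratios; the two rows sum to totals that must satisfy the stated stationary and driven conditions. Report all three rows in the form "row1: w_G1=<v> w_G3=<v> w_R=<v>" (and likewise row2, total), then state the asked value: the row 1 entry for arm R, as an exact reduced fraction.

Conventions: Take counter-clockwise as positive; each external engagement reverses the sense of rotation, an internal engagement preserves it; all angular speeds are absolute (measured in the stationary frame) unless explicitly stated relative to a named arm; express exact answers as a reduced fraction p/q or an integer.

planetary set (38T centre, 11T on arm, 60T internal) — Willis relation
row 1: whole set turns with the arm by x
row 2 (arm held, sun turns y): ω_ring = −(38/60)·y, ω_arm = 0
boundary: total ω_ring = x − (38/60)·y = 0 and total ω_arm = x = 1  ⇒  y = 30/19, x = 1
row 2 ring = −(38/60)·30/19 = -1
totals (row 1 + row 2): sun 1 + 30/19 = 49/19, ring 1 + (-1) = 0, arm 1 + 0 = 1
asked cell (row1, arm) = 1

row1: w_G1=1 w_G3=1 w_R=1
row2: w_G1=30/19 w_G3=-1 w_R=0
total: w_G1=49/19 w_G3=0 w_R=1
asked value: 1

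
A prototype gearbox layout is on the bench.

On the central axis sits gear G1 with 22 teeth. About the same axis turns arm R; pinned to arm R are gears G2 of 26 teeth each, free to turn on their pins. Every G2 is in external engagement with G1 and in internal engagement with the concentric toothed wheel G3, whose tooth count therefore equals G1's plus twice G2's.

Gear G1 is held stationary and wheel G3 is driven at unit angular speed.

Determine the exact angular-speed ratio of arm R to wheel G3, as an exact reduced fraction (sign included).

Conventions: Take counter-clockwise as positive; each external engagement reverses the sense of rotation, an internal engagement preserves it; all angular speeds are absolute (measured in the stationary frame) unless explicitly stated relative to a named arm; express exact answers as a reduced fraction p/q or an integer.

topology: planetary set — G1 22T / G2 26T / G3 74T, arm = carrier (Willis)
ring teeth: 22 + 2·26 = 74
22(ω_sun−ω_arm) = −74(ω_ring−ω_arm),  ω_sun = 0, ω_ring = 1
22(0−ω_arm) = −74(1−ω_arm)  ⇒  96·ω_arm = 74  ⇒  ω_arm = 37/48
ω_out/ω_in = 37/48

37/48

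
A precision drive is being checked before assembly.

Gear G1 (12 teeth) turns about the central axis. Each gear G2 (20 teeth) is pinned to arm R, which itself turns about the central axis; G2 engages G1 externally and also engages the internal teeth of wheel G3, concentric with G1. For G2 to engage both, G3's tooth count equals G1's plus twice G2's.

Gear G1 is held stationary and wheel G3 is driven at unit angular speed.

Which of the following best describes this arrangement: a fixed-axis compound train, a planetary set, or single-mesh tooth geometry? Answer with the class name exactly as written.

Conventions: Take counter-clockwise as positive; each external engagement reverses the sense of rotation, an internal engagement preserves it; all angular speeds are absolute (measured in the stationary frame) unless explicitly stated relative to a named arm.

planetary set

topology: planetary set — G1 12T / G2 20T / G3 52T, arm = carrier (Willis)
classification: planetary set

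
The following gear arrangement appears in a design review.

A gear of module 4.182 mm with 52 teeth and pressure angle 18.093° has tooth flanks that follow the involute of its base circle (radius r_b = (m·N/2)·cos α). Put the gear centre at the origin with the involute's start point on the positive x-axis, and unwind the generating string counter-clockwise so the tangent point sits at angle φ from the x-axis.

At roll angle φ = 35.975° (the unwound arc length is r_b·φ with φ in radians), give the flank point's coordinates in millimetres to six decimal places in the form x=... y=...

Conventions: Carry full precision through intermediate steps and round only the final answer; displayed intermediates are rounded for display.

x=121.764435 y=8.196496

class = single-mesh tooth geometry [base-circle involute, m = 4.182, 52T]
pitch radius r_p = m·N/2 = 4.182·52/2 = 108.732000
base radius r_b = r_p·cos α = 108.732000·cos 18.093° = 103.355603
roll angle φ = 35.975° = 0.62788220 rad
x = r_b·(cos φ + φ·sin φ) = 121.764435
y = r_b·(sin φ − φ·cos φ) = 8.196496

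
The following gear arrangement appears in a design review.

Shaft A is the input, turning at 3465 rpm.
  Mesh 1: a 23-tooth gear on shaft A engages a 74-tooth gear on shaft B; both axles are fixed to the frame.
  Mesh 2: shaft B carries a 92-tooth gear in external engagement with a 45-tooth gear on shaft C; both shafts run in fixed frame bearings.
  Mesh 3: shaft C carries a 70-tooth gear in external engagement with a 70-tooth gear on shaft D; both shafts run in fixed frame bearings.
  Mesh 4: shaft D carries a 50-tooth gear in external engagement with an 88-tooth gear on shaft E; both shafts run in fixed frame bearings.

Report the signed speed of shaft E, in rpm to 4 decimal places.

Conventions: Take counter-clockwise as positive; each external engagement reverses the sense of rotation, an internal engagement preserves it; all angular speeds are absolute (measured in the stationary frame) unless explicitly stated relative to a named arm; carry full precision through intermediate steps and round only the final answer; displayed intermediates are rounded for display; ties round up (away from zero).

recognized (5 fixed axles, 4 meshes): fixed-axis compound train
mesh 1 [23T→74T]: ω = 3465.0000×23/74 = 1076.9595 rpm, sense flips to −
mesh 2 [92T→45T]: ω = 1076.9595×92/45 = 2201.7838 rpm, sense flips to +
mesh 3 [70T→70T]: ω = 2201.7838×70/70 = 2201.7838 rpm, sense flips to −
mesh 4 [50T→88T]: ω = 2201.7838×50/88 = 1251.0135 rpm, sense flips to +
signed output speed = +1251.0135 rpm

+1251.0135 rpm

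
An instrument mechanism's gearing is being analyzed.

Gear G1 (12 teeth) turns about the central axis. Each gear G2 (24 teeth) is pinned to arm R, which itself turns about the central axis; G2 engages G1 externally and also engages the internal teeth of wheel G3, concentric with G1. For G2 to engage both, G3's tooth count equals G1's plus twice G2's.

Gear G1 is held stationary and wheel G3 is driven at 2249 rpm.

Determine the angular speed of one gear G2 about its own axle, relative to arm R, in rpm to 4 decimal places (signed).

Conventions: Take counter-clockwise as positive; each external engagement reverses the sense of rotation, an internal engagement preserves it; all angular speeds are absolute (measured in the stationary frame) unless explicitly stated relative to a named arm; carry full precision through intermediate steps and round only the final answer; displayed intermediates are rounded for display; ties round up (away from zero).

+937.0833 rpm

topology: planetary set — G1 12T / G2 24T / G3 60T, arm = carrier (Willis)
normalise by the input: solve with ω_ring = 1, then scale by 2249 rpm
ring teeth: 12 + 2·24 = 60
12(ω_sun−ω_arm) = −60(ω_ring−ω_arm),  ω_sun = 0, ω_ring = 1
12(0−ω_arm) = −60(1−ω_arm)  ⇒  72·ω_arm = 60  ⇒  ω_arm = 5/6
sun–planet mesh: 12·(0−5/6) = −24·(ω_p−ω_arm)  ⇒  ω_p−ω_arm = 5/12
scale: ω_p−ω_arm = 5/12 × 2249 rpm = +937.0833 rpm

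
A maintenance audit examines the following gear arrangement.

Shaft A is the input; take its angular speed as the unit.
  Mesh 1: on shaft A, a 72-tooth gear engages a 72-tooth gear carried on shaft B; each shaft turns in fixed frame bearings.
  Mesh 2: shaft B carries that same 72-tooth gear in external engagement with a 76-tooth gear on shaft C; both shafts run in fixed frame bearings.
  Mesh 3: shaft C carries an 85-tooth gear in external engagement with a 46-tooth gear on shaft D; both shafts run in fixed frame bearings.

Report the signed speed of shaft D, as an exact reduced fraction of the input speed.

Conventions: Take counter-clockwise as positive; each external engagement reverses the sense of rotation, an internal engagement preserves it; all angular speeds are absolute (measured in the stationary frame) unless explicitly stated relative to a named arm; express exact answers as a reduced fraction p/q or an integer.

3-mesh fixed-axis compound train (all bearings frame-fixed)
mesh 1 [72T→72T]: |ω|/ω_in = 1×72/72 = 1, sense flips to −
mesh 2 [72T→76T]: |ω|/ω_in = 1×72/76 = 18/19, sense flips to +
mesh 3 [85T→46T]: |ω|/ω_in = (18/19)×85/46 = 765/437, sense flips to −
signed output speed (× input speed) = -765/437

-765/437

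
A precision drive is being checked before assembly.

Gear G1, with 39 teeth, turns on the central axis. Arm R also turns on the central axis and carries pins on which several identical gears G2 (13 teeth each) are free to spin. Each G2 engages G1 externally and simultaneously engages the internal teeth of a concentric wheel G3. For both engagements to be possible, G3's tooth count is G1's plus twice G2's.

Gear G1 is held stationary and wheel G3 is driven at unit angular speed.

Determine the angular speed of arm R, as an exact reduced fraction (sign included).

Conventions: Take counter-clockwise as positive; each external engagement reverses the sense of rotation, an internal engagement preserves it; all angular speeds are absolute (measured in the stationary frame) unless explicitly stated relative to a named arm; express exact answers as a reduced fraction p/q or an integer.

5/8

recognized (axles ride arm R): planetary set, 39/13/65 teeth
ring teeth: 39 + 2·13 = 65
39(ω_sun−ω_arm) = −65(ω_ring−ω_arm),  ω_sun = 0, ω_ring = 1
39(0−ω_arm) = −65(1−ω_arm)  ⇒  104·ω_arm = 65  ⇒  ω_arm = 5/8
exact speed ratio = 5/8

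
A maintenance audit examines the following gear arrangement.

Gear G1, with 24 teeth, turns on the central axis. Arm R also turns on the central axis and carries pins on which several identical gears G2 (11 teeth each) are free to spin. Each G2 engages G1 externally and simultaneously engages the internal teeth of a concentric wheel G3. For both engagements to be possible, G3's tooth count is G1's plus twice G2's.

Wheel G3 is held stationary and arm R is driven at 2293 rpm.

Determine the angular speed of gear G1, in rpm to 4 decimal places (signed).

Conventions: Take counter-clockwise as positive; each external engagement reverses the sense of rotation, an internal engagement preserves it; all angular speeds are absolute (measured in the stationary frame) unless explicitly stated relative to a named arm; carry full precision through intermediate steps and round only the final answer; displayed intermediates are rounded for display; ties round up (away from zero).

class = planetary set [G3 = 24+2·11 = 46; Willis about the carrier]
normalise by the input: solve with ω_arm = 1, then scale by 2293 rpm
ring teeth: 24 + 2·11 = 46
24(ω_sun−ω_arm) = −46(ω_ring−ω_arm),  ω_ring = 0, ω_arm = 1
ω_sun = 1 − (46/24)(0−1) = 35/12
scale: ω_sun = 35/12 × 2293 rpm = +6687.9167 rpm

+6687.9167 rpm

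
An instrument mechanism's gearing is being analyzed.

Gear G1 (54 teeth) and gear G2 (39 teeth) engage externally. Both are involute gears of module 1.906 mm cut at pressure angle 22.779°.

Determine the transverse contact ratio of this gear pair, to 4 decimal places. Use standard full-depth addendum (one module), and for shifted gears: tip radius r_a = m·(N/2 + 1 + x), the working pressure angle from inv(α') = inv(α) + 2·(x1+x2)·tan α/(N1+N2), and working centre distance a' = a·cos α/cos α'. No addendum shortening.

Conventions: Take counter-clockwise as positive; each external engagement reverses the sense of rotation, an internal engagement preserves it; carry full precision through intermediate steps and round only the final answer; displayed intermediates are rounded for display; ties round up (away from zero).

1.6096

topology: single-mesh involute geometry — m = 1.906, 54T/39T pair
base radii: r_b1 = 47.448228, r_b2 = 34.268164
tip radii: r_a1 = 53.368000, r_a2 = 39.073000
no profile shift: α' = α, a' = a
action lengths: √(r_a1²−r_b1²) = 24.429677, √(r_a2²−r_b2²) = 18.772113
base pitch p_b = π·m·cos α = 5.520852
CR = (24.429677 + 18.772113 − 88.629000·sin 22.77900°)/5.520852 = 1.609646
contact ratio ≈ 1.6096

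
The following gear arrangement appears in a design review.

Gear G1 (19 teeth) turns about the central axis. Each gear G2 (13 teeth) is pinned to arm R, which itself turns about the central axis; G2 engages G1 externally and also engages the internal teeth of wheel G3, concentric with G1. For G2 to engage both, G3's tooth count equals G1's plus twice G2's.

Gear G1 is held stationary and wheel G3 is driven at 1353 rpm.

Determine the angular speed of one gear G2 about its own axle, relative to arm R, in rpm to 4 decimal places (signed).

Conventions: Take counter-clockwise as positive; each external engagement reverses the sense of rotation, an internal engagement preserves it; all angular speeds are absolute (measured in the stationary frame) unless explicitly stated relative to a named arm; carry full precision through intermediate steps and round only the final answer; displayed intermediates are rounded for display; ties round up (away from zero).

planetary set (19T centre, 13T on arm, 45T internal) — Willis relation
normalise by the input: solve with ω_ring = 1, then scale by 1353 rpm
ring teeth: 19 + 2·13 = 45
19(ω_sun−ω_arm) = −45(ω_ring−ω_arm),  ω_sun = 0, ω_ring = 1
19(0−ω_arm) = −45(1−ω_arm)  ⇒  64·ω_arm = 45  ⇒  ω_arm = 45/64
sun–planet mesh: 19·(0−45/64) = −13·(ω_p−ω_arm)  ⇒  ω_p−ω_arm = 855/832
scale: ω_p−ω_arm = 855/832 × 1353 rpm = +1390.4026 rpm

+1390.4026 rpm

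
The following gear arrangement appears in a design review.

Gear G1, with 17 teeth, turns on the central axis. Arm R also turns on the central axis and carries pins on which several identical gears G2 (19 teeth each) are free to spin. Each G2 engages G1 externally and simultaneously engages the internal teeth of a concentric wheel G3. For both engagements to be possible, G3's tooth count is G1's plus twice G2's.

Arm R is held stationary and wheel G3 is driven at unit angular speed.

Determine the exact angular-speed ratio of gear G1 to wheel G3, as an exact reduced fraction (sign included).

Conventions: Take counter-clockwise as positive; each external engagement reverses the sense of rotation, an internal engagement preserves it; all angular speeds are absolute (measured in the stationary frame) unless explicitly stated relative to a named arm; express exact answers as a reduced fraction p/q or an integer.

topology: planetary set — G1 17T / G2 19T / G3 55T, arm = carrier (Willis)
ring teeth: 17 + 2·19 = 55
17(ω_sun−ω_arm) = −55(ω_ring−ω_arm),  ω_arm = 0, ω_ring = 1
ω_sun = 0 − (55/17)(1−0) = -55/17
ω_out/ω_in = -55/17

-55/17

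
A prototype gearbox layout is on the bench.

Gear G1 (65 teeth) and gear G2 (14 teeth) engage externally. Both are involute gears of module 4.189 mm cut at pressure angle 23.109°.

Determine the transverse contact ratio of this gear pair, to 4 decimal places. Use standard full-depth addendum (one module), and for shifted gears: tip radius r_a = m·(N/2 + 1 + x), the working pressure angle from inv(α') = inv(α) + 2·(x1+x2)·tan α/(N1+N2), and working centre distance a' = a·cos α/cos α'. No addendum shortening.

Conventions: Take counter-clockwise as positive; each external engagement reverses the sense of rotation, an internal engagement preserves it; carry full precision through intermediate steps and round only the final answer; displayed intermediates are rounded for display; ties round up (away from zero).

topology: single-mesh involute geometry — m = 4.189, 65T/14T pair
base radii: r_b1 = 125.218406, r_b2 = 26.970118
tip radii: r_a1 = 140.331500, r_a2 = 33.512000
no profile shift: α' = α, a' = a
action lengths: √(r_a1²−r_b1²) = 63.350458, √(r_a2²−r_b2²) = 19.891377
base pitch p_b = π·m·cos α = 12.104161
CR = (63.350458 + 19.891377 − 165.465500·sin 23.10900°)/12.104161 = 1.511850
contact ratio ≈ 1.5118

1.5118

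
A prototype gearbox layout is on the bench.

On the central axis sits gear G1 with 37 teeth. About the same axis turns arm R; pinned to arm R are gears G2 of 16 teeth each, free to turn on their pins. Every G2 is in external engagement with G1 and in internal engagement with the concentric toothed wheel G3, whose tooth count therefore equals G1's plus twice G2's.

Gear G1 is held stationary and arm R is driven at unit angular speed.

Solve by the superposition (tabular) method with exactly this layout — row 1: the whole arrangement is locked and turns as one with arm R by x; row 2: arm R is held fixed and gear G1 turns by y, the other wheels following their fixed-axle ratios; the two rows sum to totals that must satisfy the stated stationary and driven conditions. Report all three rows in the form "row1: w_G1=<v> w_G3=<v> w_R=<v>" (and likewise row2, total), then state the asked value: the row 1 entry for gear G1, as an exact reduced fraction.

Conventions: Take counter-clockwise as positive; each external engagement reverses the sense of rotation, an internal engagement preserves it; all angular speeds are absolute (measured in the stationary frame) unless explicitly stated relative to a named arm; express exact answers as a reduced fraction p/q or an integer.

row1: w_G1=1 w_G3=1 w_R=1
row2: w_G1=-1 w_G3=37/69 w_R=0
total: w_G1=0 w_G3=106/69 w_R=1
asked value: 1

topology: planetary set — G1 37T / G2 16T / G3 69T, arm = carrier (Willis)
row 1: whole set turns with the arm by x
row 2: sun turns y, ring = −(37/69)·y, arm 0
boundary: total ω_sun = x + y = 0 and total ω_arm = x = 1  ⇒  y = -1, x = 1
row 2 ring = −(37/69)·(-1) = 37/69
totals (row 1 + row 2): sun 1 + (-1) = 0, ring 1 + 37/69 = 106/69, arm 1 + 0 = 1
asked cell (row1, sun) = 1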